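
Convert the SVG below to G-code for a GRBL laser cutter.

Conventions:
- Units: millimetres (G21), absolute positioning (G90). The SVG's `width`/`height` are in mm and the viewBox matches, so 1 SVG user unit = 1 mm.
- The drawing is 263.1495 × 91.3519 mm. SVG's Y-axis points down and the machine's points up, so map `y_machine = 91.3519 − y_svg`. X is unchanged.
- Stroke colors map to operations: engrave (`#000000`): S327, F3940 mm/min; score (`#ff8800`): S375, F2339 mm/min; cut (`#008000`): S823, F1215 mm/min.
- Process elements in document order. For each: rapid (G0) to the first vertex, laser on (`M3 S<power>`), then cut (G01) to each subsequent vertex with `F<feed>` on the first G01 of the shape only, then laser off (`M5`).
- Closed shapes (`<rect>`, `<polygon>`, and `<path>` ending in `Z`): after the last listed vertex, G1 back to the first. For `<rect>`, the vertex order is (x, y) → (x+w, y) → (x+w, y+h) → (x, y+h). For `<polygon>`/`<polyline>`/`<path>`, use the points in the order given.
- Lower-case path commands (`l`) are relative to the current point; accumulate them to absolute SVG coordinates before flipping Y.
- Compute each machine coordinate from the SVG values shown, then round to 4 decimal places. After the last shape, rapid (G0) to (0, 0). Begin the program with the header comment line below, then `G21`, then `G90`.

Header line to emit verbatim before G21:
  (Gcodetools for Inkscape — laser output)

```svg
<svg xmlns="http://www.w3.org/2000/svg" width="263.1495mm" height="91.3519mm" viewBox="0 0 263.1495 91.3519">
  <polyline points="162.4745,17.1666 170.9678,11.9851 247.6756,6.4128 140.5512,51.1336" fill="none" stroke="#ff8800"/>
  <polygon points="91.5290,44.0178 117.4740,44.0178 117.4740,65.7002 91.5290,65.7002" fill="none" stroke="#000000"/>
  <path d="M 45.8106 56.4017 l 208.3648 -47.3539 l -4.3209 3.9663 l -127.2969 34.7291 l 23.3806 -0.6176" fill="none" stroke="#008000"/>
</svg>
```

(Gcodetools for Inkscape — laser output)
G21
G90
G0 X162.4745 Y74.1853
M3 S375
G01 X170.9678 Y79.3668 F2339
G01 X247.6756 Y84.9391
G01 X140.5512 Y40.2183
M5
G0 X91.5290 Y47.3341
M3 S327
G01 X117.4740 Y47.3341 F3940
G01 X117.4740 Y25.6517
G01 X91.5290 Y25.6517
G01 X91.5290 Y47.3341
M5
G0 X45.8106 Y34.9502
M3 S823
G01 X254.1754 Y82.3041 F1215
G01 X249.8545 Y78.3378
G01 X122.5576 Y43.6087
G01 X145.9382 Y44.2263
M5
G0 X0.0000 Y0.0000

viewBox `0 0 263.1495 91.3519` with mm width/height → 1 unit = 1 mm. Flip: y_m = 91.3519 − y_svg.

**Shape 1** — `<polyline>` open polyline, stroke `#ff8800` → score (S375, F2339). Machine vertices: (162.4745,74.1853) → (170.9678,79.3668) → (247.6756,84.9391) → (140.5512,40.2183). Open path.

**Shape 2** — `<polygon>` rectangle, stroke `#000000` → engrave (S327, F3940). Machine vertices: (91.5290,47.3341) → (117.4740,47.3341) → (117.4740,25.6517) → (91.5290,25.6517) → (91.5290,47.3341). Closed: final G1 returns to the first vertex.

**Shape 3** — `<path>` open polyline, stroke `#008000` → cut (S823, F1215). Machine vertices: (45.8106,34.9502) → (254.1754,82.3041) → (249.8545,78.3378) → (122.5576,43.6087) → (145.9382,44.2263). Open path.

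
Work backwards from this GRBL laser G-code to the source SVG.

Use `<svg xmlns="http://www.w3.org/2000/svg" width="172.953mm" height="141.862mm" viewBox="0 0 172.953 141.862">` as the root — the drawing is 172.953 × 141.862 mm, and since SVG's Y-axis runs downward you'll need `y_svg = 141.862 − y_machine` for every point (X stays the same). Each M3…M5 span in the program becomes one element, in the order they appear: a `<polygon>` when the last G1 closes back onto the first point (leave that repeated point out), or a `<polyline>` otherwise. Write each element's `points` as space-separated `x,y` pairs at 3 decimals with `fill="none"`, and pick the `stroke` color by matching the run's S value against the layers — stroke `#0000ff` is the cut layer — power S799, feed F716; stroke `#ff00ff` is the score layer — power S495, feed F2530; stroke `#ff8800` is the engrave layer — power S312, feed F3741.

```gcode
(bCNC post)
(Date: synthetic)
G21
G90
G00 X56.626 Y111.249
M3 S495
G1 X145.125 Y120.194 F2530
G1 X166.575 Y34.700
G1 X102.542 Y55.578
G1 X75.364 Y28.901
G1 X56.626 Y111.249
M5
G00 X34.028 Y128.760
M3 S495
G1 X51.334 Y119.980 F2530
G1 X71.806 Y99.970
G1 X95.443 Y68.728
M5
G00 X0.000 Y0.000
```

<svg xmlns="http://www.w3.org/2000/svg" width="172.953mm" height="141.862mm" viewBox="0 0 172.953 141.862">
  <polygon points="56.626,30.613 145.125,21.668 166.575,107.162 102.542,86.284 75.364,112.961" fill="none" stroke="#ff00ff"/>
  <polyline points="34.028,13.102 51.334,21.882 71.806,41.892 95.443,73.134" fill="none" stroke="#ff00ff"/>
</svg>

Machine Y-up, SVG Y-down with viewBox height 141.862, so y_svg = 141.862 − y_machine; X carries over. Every run uses S495, so all elements get stroke `#ff00ff` (score).

Run 1: The run returns to its start, so emit a `<polygon>` with points (Y-flipped): 56.626,30.613 145.125,21.668 166.575,107.162 102.542,86.284 75.364,112.961.

Run 2: The run is open, so emit a `<polyline>` with points (Y-flipped): 34.028,13.102 51.334,21.882 71.806,41.892 95.443,73.134.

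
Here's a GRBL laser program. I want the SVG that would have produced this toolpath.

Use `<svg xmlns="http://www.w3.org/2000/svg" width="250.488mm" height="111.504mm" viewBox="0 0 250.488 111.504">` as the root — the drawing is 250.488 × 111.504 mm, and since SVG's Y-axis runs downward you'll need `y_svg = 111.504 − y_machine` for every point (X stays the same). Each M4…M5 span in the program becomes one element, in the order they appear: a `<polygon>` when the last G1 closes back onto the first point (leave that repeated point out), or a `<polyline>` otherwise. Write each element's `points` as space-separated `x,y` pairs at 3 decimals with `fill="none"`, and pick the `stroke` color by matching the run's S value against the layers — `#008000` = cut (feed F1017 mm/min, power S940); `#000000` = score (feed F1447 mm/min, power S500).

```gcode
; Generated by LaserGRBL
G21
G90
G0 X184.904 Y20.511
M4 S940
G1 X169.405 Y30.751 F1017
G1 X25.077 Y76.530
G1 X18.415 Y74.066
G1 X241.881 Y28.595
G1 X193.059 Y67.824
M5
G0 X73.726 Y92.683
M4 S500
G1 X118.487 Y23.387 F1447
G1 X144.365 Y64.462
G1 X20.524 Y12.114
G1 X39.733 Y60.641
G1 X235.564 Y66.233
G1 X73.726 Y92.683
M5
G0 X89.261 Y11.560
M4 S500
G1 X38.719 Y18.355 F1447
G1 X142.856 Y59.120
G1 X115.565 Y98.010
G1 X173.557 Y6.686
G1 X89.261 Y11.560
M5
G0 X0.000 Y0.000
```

<svg xmlns="http://www.w3.org/2000/svg" width="250.488mm" height="111.504mm" viewBox="0 0 250.488 111.504">
  <polyline points="184.904,90.993 169.405,80.753 25.077,34.974 18.415,37.438 241.881,82.909 193.059,43.680" fill="none" stroke="#008000"/>
  <polygon points="73.726,18.821 118.487,88.117 144.365,47.042 20.524,99.390 39.733,50.863 235.564,45.271" fill="none" stroke="#000000"/>
  <polygon points="89.261,99.944 38.719,93.149 142.856,52.384 115.565,13.494 173.557,104.818" fill="none" stroke="#000000"/>
</svg>

y_svg = 111.504 − y_m.

[1] S940→`#008000` (cut); open run; points: 184.904,90.993 169.405,80.753 25.077,34.974 18.415,37.438 241.881,82.909 193.059,43.680

[2] S500→`#000000` (score); closed run; points: 73.726,18.821 118.487,88.117 144.365,47.042 20.524,99.390 39.733,50.863 235.564,45.271

[3] S500→`#000000` (score); closed run; points: 89.261,99.944 38.719,93.149 142.856,52.384 115.565,13.494 173.557,104.818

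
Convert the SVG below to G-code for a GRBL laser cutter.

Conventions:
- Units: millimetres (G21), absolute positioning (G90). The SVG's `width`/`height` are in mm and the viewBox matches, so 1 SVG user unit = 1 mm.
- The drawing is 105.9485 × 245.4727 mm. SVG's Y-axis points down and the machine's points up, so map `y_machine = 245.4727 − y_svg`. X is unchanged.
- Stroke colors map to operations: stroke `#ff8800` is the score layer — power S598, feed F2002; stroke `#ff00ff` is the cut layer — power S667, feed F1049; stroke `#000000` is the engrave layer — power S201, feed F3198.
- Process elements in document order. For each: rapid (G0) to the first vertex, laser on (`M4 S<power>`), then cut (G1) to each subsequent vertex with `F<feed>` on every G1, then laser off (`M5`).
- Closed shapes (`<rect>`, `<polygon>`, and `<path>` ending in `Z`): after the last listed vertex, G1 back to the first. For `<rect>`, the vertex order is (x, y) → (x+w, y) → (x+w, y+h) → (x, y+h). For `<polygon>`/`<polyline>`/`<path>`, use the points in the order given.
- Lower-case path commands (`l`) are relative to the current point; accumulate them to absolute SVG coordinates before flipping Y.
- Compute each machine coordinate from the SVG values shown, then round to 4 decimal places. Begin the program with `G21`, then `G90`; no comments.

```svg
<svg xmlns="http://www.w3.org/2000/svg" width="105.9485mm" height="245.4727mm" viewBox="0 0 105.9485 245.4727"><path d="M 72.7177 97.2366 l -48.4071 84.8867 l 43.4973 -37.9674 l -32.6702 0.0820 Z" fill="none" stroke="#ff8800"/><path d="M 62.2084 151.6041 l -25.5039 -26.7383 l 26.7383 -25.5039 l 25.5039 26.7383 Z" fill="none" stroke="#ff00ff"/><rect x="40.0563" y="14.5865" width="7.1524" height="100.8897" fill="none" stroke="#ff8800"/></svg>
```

G21
G90
G0 X72.7177 Y148.2361
M4 S598
G1 X24.3106 Y63.3494 F2002
G1 X67.8079 Y101.3168 F2002
G1 X35.1377 Y101.2348 F2002
G1 X72.7177 Y148.2361 F2002
M5
G0 X62.2084 Y93.8686
M4 S667
G1 X36.7045 Y120.6069 F1049
G1 X63.4428 Y146.1108 F1049
G1 X88.9467 Y119.3725 F1049
G1 X62.2084 Y93.8686 F1049
M5
G0 X40.0563 Y230.8862
M4 S598
G1 X47.2087 Y230.8862 F2002
G1 X47.2087 Y129.9965 F2002
G1 X40.0563 Y129.9965 F2002
G1 X40.0563 Y230.8862 F2002
M5

viewBox `0 0 105.9485 245.4727` with mm width/height → 1 unit = 1 mm. Flip: y_m = 245.4727 − y_svg.

**Shape 1** — `<path>` closed polygon, stroke `#ff8800` → score (S598, F2002). Machine vertices: (72.7177,148.2361) → (24.3106,63.3494) → (67.8079,101.3168) → (35.1377,101.2348) → (72.7177,148.2361). Closed: final G1 returns to the first vertex.

**Shape 2** — `<path>` regular polygon, stroke `#ff00ff` → cut (S667, F1049). Machine vertices: (62.2084,93.8686) → (36.7045,120.6069) → (63.4428,146.1108) → (88.9467,119.3725) → (62.2084,93.8686). Closed: final G1 returns to the first vertex.

**Shape 3** — `<rect>` rectangle, stroke `#ff8800` → score (S598, F2002). Machine vertices: (40.0563,230.8862) → (47.2087,230.8862) → (47.2087,129.9965) → (40.0563,129.9965) → (40.0563,230.8862). Closed: final G1 returns to the first vertex.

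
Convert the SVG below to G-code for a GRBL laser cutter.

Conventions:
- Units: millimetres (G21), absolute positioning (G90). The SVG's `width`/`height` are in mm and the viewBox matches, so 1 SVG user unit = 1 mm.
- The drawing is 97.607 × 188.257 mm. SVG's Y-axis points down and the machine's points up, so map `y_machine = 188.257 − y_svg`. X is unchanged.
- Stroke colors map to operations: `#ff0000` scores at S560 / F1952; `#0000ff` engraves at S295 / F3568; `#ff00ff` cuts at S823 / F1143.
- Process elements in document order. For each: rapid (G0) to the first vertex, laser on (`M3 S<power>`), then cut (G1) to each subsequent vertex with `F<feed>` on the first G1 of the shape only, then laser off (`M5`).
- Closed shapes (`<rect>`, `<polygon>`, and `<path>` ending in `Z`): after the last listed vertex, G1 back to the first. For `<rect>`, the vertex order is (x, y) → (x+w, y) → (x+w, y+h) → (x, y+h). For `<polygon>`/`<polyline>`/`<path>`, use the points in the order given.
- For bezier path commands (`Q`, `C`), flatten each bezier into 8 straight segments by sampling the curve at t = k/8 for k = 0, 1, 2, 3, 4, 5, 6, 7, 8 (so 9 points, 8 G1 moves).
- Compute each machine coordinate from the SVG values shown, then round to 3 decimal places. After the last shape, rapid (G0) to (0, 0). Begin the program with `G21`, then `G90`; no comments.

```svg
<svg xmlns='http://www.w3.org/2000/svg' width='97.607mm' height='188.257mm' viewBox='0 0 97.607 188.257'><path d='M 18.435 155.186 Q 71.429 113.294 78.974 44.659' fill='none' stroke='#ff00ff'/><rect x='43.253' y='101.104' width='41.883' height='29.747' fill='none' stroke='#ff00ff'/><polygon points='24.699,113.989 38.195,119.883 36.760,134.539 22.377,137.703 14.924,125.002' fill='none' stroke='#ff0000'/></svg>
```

1 u = 1 mm; y_m = 188.257 − y.

[1] `<path>` quadratic bezier, #ff00ff→cut S823 F1143: (18.435,33.071) → (30.973,43.962) → (42.091,55.688) → (51.789,68.251) → (60.067,81.649) → (66.924,95.882) → (72.361,110.952) → (76.378,126.857) → (78.974,143.598)

[2] `<rect>` rectangle, #ff00ff→cut S823 F1143: (43.253,87.153) → (85.136,87.153) → (85.136,57.406) → (43.253,57.406) → (43.253,87.153) (closed)

[3] `<polygon>` regular polygon, #ff0000→score S560 F1952: (24.699,74.268) → (38.195,68.374) → (36.760,53.718) → (22.377,50.554) → (14.924,63.255) → (24.699,74.268) (closed)

G21
G90
G0 X18.435 Y33.071
M3 S823
G1 X30.973 Y43.962 F1143
G1 X42.091 Y55.688
G1 X51.789 Y68.251
G1 X60.067 Y81.649
G1 X66.924 Y95.882
G1 X72.361 Y110.952
G1 X76.378 Y126.857
G1 X78.974 Y143.598
M5
G0 X43.253 Y87.153
M3 S823
G1 X85.136 Y87.153 F1143
G1 X85.136 Y57.406
G1 X43.253 Y57.406
G1 X43.253 Y87.153
M5
G0 X24.699 Y74.268
M3 S560
G1 X38.195 Y68.374 F1952
G1 X36.760 Y53.718
G1 X22.377 Y50.554
G1 X14.924 Y63.255
G1 X24.699 Y74.268
M5
G0 X0.000 Y0.000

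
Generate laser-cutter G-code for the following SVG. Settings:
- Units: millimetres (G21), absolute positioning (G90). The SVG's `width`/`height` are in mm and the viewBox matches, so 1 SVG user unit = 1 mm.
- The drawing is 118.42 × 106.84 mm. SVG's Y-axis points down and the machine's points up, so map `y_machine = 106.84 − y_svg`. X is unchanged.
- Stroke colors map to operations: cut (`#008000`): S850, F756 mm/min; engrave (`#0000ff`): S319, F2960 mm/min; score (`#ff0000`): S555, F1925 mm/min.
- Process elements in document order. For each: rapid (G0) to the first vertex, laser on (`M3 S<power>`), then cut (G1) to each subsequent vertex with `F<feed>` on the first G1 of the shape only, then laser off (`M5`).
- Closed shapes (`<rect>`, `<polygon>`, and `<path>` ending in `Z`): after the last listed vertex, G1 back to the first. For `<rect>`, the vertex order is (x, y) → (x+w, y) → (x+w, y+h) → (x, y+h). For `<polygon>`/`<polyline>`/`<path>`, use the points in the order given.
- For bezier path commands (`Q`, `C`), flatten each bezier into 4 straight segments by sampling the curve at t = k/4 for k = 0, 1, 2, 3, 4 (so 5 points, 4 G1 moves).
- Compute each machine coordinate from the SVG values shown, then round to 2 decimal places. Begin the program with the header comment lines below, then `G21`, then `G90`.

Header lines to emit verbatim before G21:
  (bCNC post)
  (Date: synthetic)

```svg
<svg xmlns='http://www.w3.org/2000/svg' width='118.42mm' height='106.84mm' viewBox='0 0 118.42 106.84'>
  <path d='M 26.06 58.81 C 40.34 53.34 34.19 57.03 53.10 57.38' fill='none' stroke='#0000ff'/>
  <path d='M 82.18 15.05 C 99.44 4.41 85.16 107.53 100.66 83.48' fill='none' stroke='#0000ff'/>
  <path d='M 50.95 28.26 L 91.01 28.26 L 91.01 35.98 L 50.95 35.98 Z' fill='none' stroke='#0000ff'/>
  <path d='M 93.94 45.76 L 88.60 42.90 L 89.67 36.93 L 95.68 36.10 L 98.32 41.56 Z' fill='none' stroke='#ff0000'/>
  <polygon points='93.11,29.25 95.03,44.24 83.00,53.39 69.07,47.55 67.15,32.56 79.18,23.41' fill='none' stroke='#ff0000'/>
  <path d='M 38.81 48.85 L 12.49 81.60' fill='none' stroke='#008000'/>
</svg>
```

Since the viewBox matches the mm dimensions, user units are millimetres directly. The only transform is the Y-flip y_m = 106.84 − y_svg.

Shape 1 is a cubic bezier drawn with `<path>`. Its stroke #0000ff means engrave at S319, F2960. After flipping Y the toolpath is (26.06,48.03) → (33.65,50.61) → (37.84,50.93) → (42.91,50.15) → (53.10,49.46).

Shape 2 is a cubic bezier drawn with `<path>`. Its stroke #0000ff means engrave at S319, F2960. After flipping Y the toolpath is (82.18,91.79) → (90.17,82.20) → (92.08,52.55) → (93.66,25.40) → (100.66,23.36).

Shape 3 is a rectangle drawn with `<path>`. Its stroke #0000ff means engrave at S319, F2960. After flipping Y the toolpath is (50.95,78.58) → (91.01,78.58) → (91.01,70.86) → (50.95,70.86) → (50.95,78.58), returning to the start.

Shape 4 is a regular polygon drawn with `<path>`. Its stroke #ff0000 means score at S555, F1925. After flipping Y the toolpath is (93.94,61.08) → (88.60,63.94) → (89.67,69.91) → (95.68,70.74) → (98.32,65.28) → (93.94,61.08), returning to the start.

Shape 5 is a regular polygon drawn with `<polygon>`. Its stroke #ff0000 means score at S555, F1925. After flipping Y the toolpath is (93.11,77.59) → (95.03,62.60) → (83.00,53.45) → (69.07,59.29) → (67.15,74.28) → (79.18,83.43) → (93.11,77.59), returning to the start.

Shape 6 is a line segment drawn with `<path>`. Its stroke #008000 means cut at S850, F756. After flipping Y the toolpath is (38.81,57.99) → (12.49,25.24).

(bCNC post)
(Date: synthetic)
G21
G90
G0 X26.06 Y48.03
M3 S319
G1 X33.65 Y50.61 F2960
G1 X37.84 Y50.93
G1 X42.91 Y50.15
G1 X53.10 Y49.46
M5
G0 X82.18 Y91.79
M3 S319
G1 X90.17 Y82.20 F2960
G1 X92.08 Y52.55
G1 X93.66 Y25.40
G1 X100.66 Y23.36
M5
G0 X50.95 Y78.58
M3 S319
G1 X91.01 Y78.58 F2960
G1 X91.01 Y70.86
G1 X50.95 Y70.86
G1 X50.95 Y78.58
M5
G0 X93.94 Y61.08
M3 S555
G1 X88.60 Y63.94 F1925
G1 X89.67 Y69.91
G1 X95.68 Y70.74
G1 X98.32 Y65.28
G1 X93.94 Y61.08
M5
G0 X93.11 Y77.59
M3 S555
G1 X95.03 Y62.60 F1925
G1 X83.00 Y53.45
G1 X69.07 Y59.29
G1 X67.15 Y74.28
G1 X79.18 Y83.43
G1 X93.11 Y77.59
M5
G0 X38.81 Y57.99
M3 S850
G1 X12.49 Y25.24 F756
M5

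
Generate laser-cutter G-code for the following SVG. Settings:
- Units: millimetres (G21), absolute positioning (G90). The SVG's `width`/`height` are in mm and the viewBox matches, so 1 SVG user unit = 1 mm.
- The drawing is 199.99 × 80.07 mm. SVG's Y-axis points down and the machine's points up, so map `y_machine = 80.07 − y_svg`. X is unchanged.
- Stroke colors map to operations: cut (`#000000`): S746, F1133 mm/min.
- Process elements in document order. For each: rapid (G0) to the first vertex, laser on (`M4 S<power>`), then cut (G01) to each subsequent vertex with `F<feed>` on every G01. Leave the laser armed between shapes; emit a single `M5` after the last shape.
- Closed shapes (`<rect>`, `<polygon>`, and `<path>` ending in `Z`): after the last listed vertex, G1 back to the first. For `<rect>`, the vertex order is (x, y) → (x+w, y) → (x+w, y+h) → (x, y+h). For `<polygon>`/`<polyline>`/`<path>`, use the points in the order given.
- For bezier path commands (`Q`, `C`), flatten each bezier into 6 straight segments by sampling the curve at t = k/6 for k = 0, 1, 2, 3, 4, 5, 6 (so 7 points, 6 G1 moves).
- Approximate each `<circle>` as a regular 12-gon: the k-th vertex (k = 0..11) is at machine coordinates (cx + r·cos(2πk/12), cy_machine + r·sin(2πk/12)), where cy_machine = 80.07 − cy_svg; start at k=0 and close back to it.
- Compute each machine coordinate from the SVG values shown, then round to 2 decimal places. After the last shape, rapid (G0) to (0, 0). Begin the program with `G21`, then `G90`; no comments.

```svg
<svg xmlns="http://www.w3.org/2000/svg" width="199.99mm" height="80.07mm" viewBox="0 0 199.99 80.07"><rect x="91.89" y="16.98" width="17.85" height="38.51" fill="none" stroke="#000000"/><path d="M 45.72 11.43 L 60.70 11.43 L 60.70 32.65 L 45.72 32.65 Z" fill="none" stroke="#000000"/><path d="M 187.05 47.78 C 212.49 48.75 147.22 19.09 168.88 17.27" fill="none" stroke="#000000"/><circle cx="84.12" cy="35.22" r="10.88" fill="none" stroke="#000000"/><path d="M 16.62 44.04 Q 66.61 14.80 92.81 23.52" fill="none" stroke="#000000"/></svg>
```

G21
G90
G0 X91.89 Y63.09
M4 S746
G01 X109.74 Y63.09 F1133
G01 X109.74 Y24.58 F1133
G01 X91.89 Y24.58 F1133
G01 X91.89 Y63.09 F1133
G0 X45.72 Y68.64
M4 S746
G01 X60.70 Y68.64 F1133
G01 X60.70 Y47.42 F1133
G01 X45.72 Y47.42 F1133
G01 X45.72 Y68.64 F1133
G0 X187.05 Y32.29
M4 S746
G01 X193.03 Y34.09 F1133
G01 X188.83 Y39.36 F1133
G01 X179.38 Y46.50 F1133
G01 X169.62 Y53.87 F1133
G01 X164.47 Y59.84 F1133
G01 X168.88 Y62.80 F1133
G0 X95.00 Y44.85
M4 S746
G01 X93.54 Y50.29 F1133
G01 X89.56 Y54.27 F1133
G01 X84.12 Y55.73 F1133
G01 X78.68 Y54.27 F1133
G01 X74.70 Y50.29 F1133
G01 X73.24 Y44.85 F1133
G01 X74.70 Y39.41 F1133
G01 X78.68 Y35.43 F1133
G01 X84.12 Y33.97 F1133
G01 X89.56 Y35.43 F1133
G01 X93.54 Y39.41 F1133
G01 X95.00 Y44.85 F1133
G0 X16.62 Y36.03
M4 S746
G01 X32.62 Y44.72 F1133
G01 X47.30 Y51.31 F1133
G01 X60.66 Y55.78 F1133
G01 X72.70 Y58.15 F1133
G01 X83.42 Y58.40 F1133
G01 X92.81 Y56.55 F1133
M5
G0 X0.00 Y0.00

Since the viewBox matches the mm dimensions, user units are millimetres directly. The only transform is the Y-flip y_m = 80.07 − y_svg.

Shape 1 is a rectangle drawn with `<rect>`. Its stroke #000000 means cut at S746, F1133. After flipping Y the toolpath is (91.89,63.09) → (109.74,63.09) → (109.74,24.58) → (91.89,24.58) → (91.89,63.09), returning to the start.

Shape 2 is a rectangle drawn with `<path>`. Its stroke #000000 means cut at S746, F1133. After flipping Y the toolpath is (45.72,68.64) → (60.70,68.64) → (60.70,47.42) → (45.72,47.42) → (45.72,68.64), returning to the start.

Shape 3 is a cubic bezier drawn with `<path>`. Its stroke #000000 means cut at S746, F1133. After flipping Y the toolpath is (187.05,32.29) → (193.03,34.09) → (188.83,39.36) → (179.38,46.50) → (169.62,53.87) → (164.47,59.84) → (168.88,62.80).

Shape 4 is a circle drawn with `<circle>`. Its stroke #000000 means cut at S746, F1133. After flipping Y the toolpath is (95.00,44.85) → (93.54,50.29) → (89.56,54.27) → (84.12,55.73) → (78.68,54.27) → (74.70,50.29) → (73.24,44.85) → (74.70,39.41) → (78.68,35.43) → (84.12,33.97) → (89.56,35.43) → (93.54,39.41) → (95.00,44.85), returning to the start.

Shape 5 is a quadratic bezier drawn with `<path>`. Its stroke #000000 means cut at S746, F1133. After flipping Y the toolpath is (16.62,36.03) → (32.62,44.72) → (47.30,51.31) → (60.66,55.78) → (72.70,58.15) → (83.42,58.40) → (92.81,56.55).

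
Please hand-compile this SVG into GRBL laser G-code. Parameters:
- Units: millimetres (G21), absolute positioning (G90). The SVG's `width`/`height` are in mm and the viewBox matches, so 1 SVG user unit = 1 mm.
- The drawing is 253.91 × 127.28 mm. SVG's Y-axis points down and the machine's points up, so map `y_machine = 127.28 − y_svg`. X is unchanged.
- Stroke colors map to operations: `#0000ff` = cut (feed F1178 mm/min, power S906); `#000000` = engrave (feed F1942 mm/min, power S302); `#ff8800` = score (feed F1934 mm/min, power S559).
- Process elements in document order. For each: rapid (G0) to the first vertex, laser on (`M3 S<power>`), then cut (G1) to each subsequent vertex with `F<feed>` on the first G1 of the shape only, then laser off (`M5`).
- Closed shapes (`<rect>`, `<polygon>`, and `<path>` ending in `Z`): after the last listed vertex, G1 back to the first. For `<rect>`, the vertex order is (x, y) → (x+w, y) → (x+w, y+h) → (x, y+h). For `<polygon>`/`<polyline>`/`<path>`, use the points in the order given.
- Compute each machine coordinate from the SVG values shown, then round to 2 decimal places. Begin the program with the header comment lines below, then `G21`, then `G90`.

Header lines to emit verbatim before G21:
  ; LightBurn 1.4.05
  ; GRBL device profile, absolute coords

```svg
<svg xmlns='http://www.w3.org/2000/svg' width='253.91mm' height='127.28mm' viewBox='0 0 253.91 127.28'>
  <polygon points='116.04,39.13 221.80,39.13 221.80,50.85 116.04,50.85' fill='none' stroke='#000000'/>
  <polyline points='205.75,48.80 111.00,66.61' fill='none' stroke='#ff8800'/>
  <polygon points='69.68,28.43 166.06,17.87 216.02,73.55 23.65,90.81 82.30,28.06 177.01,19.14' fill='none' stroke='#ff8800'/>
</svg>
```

Since the viewBox matches the mm dimensions, user units are millimetres directly. The only transform is the Y-flip y_m = 127.28 − y_svg.

Shape 1 is a rectangle drawn with `<polygon>`. Its stroke #000000 means engrave at S302, F1942. After flipping Y the toolpath is (116.04,88.15) → (221.80,88.15) → (221.80,76.43) → (116.04,76.43) → (116.04,88.15), returning to the start.

Shape 2 is a line segment drawn with `<polyline>`. Its stroke #ff8800 means score at S559, F1934. After flipping Y the toolpath is (205.75,78.48) → (111.00,60.67).

Shape 3 is a closed polygon drawn with `<polygon>`. Its stroke #ff8800 means score at S559, F1934. After flipping Y the toolpath is (69.68,98.85) → (166.06,109.41) → (216.02,53.73) → (23.65,36.47) → (82.30,99.22) → (177.01,108.14) → (69.68,98.85), returning to the start.

; LightBurn 1.4.05
; GRBL device profile, absolute coords
G21
G90
G0 X116.04 Y88.15
M3 S302
G1 X221.80 Y88.15 F1942
G1 X221.80 Y76.43
G1 X116.04 Y76.43
G1 X116.04 Y88.15
M5
G0 X205.75 Y78.48
M3 S559
G1 X111.00 Y60.67 F1934
M5
G0 X69.68 Y98.85
M3 S559
G1 X166.06 Y109.41 F1934
G1 X216.02 Y53.73
G1 X23.65 Y36.47
G1 X82.30 Y99.22
G1 X177.01 Y108.14
G1 X69.68 Y98.85
M5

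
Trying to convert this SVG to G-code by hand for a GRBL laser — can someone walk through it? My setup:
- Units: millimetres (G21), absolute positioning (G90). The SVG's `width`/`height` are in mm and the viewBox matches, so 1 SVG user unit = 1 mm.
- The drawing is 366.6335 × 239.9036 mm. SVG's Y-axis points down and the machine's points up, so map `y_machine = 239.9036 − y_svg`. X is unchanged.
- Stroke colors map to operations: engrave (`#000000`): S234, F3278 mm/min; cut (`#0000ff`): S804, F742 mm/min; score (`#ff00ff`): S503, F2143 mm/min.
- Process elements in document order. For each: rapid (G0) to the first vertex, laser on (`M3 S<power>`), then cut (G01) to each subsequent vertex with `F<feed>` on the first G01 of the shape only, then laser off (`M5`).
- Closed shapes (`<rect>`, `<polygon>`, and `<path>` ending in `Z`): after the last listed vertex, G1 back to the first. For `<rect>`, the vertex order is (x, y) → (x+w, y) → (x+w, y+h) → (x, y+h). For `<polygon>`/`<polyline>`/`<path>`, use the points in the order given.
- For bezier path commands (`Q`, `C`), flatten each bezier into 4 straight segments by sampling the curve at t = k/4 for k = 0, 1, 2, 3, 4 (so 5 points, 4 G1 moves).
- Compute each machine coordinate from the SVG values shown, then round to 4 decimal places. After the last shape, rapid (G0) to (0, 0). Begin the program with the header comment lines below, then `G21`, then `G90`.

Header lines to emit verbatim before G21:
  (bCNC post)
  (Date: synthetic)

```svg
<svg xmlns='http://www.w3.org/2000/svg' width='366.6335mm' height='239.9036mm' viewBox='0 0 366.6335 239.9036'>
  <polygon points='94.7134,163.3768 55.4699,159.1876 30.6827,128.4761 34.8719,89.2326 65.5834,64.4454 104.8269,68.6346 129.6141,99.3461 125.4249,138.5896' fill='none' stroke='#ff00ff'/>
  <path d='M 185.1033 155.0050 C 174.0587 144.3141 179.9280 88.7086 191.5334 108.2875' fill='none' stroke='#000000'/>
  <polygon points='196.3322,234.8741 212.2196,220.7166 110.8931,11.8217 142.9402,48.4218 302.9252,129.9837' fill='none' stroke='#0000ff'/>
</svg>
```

viewBox `0 0 366.6335 239.9036` with mm width/height → 1 unit = 1 mm. Flip: y_m = 239.9036 − y_svg.

**Shape 1** — `<polygon>` regular polygon, stroke `#ff00ff` → score (S503, F2143). Machine vertices: (94.7134,76.5268) → (55.4699,80.7160) → (30.6827,111.4275) → (34.8719,150.6710) → (65.5834,175.4582) → (104.8269,171.2690) → (129.6141,140.5575) → (125.4249,101.3140) → (94.7134,76.5268). Closed: final G1 returns to the first vertex.

**Shape 2** — `<path>` cubic bezier, stroke `#000000` → engrave (S234, F3278). Control points (SVG): P0=(185.1033,155.0050), P1=(174.0587,144.3141), P2=(179.9280,88.7086), P3=(191.5334,108.2875); sampled at t=k/4. Machine vertices: (185.1033,84.8986) → (179.8166,99.4617) → (179.8246,119.6085) → (184.0795,134.0797) → (191.5334,131.6161). Open path.

**Shape 3** — `<polygon>` closed polygon, stroke `#0000ff` → cut (S804, F742). Machine vertices: (196.3322,5.0295) → (212.2196,19.1870) → (110.8931,228.0819) → (142.9402,191.4818) → (302.9252,109.9199) → (196.3322,5.0295). Closed: final G1 returns to the first vertex.

(bCNC post)
(Date: synthetic)
G21
G90
G0 X94.7134 Y76.5268
M3 S503
G01 X55.4699 Y80.7160 F2143
G01 X30.6827 Y111.4275
G01 X34.8719 Y150.6710
G01 X65.5834 Y175.4582
G01 X104.8269 Y171.2690
G01 X129.6141 Y140.5575
G01 X125.4249 Y101.3140
G01 X94.7134 Y76.5268
M5
G0 X185.1033 Y84.8986
M3 S234
G01 X179.8166 Y99.4617 F3278
G01 X179.8246 Y119.6085
G01 X184.0795 Y134.0797
G01 X191.5334 Y131.6161
M5
G0 X196.3322 Y5.0295
M3 S804
G01 X212.2196 Y19.1870 F742
G01 X110.8931 Y228.0819
G01 X142.9402 Y191.4818
G01 X302.9252 Y109.9199
G01 X196.3322 Y5.0295
M5
G0 X0.0000 Y0.0000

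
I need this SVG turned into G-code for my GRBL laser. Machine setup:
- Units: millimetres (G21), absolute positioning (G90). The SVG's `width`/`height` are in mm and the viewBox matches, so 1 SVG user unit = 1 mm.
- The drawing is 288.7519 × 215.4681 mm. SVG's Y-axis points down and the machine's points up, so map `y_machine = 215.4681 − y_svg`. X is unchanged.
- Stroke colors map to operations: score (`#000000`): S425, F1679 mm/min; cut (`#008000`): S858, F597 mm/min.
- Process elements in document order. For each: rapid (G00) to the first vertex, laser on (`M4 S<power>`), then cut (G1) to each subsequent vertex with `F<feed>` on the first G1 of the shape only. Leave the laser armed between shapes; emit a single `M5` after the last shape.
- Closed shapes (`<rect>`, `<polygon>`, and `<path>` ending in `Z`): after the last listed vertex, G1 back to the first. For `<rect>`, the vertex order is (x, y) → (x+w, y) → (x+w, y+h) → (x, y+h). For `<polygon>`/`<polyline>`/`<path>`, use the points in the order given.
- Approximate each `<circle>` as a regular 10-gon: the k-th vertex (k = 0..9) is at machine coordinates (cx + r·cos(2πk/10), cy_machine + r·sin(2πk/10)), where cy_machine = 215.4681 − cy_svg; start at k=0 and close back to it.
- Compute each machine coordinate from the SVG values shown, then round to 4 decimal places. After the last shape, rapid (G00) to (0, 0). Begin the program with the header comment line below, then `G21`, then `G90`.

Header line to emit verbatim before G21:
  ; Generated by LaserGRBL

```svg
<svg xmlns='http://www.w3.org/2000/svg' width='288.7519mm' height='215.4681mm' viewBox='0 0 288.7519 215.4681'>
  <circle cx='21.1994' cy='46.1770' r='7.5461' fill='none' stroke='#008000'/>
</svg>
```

; Generated by LaserGRBL
G21
G90
G00 X28.7455 Y169.2911
M4 S858
G1 X27.3043 Y173.7266 F597
G1 X23.5313 Y176.4679
G1 X18.8675 Y176.4679
G1 X15.0945 Y173.7266
G1 X13.6533 Y169.2911
G1 X15.0945 Y164.8556
G1 X18.8675 Y162.1143
G1 X23.5313 Y162.1143
G1 X27.3043 Y164.8556
G1 X28.7455 Y169.2911
M5
G00 X0.0000 Y0.0000

1 u = 1 mm; y_m = 215.4681 − y.

[1] `<circle>` circle, #008000→cut S858 F597: (28.7455,169.2911) → (27.3043,173.7266) → (23.5313,176.4679) → (18.8675,176.4679) → (15.0945,173.7266) → (13.6533,169.2911) → (15.0945,164.8556) → (18.8675,162.1143) → (23.5313,162.1143) → (27.3043,164.8556) → (28.7455,169.2911) (closed)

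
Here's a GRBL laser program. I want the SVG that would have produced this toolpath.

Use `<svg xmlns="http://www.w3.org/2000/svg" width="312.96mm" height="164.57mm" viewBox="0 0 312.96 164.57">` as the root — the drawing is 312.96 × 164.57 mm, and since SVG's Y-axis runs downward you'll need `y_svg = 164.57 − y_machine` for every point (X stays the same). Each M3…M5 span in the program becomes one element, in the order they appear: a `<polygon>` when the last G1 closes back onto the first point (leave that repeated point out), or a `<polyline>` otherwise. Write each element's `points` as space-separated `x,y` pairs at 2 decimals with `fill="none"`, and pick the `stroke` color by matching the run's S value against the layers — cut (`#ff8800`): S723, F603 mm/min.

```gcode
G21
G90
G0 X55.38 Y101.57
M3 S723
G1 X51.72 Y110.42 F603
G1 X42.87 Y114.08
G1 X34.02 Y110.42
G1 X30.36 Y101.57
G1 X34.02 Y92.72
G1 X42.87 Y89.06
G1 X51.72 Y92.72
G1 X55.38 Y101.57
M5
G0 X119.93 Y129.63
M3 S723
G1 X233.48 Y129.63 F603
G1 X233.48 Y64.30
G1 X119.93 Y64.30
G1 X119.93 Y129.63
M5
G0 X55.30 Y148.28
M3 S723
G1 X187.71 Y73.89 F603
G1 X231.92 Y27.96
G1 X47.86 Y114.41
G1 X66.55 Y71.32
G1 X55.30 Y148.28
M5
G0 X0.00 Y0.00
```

<svg xmlns="http://www.w3.org/2000/svg" width="312.96mm" height="164.57mm" viewBox="0 0 312.96 164.57">
  <polygon points="55.38,63.00 51.72,54.15 42.87,50.49 34.02,54.15 30.36,63.00 34.02,71.85 42.87,75.51 51.72,71.85" fill="none" stroke="#ff8800"/>
  <polygon points="119.93,34.94 233.48,34.94 233.48,100.27 119.93,100.27" fill="none" stroke="#ff8800"/>
  <polygon points="55.30,16.29 187.71,90.68 231.92,136.61 47.86,50.16 66.55,93.25" fill="none" stroke="#ff8800"/>
</svg>

Each laser-on run becomes one SVG element. Flip Y back into SVG space with y_svg = 164.57 − y_machine. Every run uses S723, so all elements get stroke `#ff8800` (cut).

Run 1: The run returns to its start, so emit a `<polygon>` with points (Y-flipped): 55.38,63.00 51.72,54.15 42.87,50.49 34.02,54.15 30.36,63.00 34.02,71.85 42.87,75.51 51.72,71.85.

Run 2: The run returns to its start, so emit a `<polygon>` with points (Y-flipped): 119.93,34.94 233.48,34.94 233.48,100.27 119.93,100.27.

Run 3: The run returns to its start, so emit a `<polygon>` with points (Y-flipped): 55.30,16.29 187.71,90.68 231.92,136.61 47.86,50.16 66.55,93.25.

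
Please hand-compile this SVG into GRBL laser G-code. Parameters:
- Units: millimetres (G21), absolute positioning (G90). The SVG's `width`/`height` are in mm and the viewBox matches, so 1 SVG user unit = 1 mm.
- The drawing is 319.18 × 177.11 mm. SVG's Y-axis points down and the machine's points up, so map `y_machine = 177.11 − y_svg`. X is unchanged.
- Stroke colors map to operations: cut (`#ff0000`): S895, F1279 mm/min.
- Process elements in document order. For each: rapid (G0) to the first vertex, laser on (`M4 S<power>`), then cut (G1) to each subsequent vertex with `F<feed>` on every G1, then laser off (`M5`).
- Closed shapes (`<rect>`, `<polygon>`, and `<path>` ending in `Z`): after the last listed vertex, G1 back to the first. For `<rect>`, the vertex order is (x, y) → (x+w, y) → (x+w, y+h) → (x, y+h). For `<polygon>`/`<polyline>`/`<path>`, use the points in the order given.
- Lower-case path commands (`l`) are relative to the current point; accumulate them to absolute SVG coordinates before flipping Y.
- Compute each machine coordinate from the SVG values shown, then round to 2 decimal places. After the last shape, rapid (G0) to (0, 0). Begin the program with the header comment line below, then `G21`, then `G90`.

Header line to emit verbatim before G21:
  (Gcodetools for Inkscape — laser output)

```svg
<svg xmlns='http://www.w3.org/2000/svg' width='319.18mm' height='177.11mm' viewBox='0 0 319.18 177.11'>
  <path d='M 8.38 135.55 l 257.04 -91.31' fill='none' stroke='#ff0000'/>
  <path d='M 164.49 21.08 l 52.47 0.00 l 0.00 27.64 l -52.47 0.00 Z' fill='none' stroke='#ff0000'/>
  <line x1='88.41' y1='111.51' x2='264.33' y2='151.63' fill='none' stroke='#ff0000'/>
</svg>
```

1 u = 1 mm; y_m = 177.11 − y.

[1] `<path>` line segment, #ff0000→cut S895 F1279: (8.38,41.56) → (265.42,132.87)

[2] `<path>` rectangle, #ff0000→cut S895 F1279: (164.49,156.03) → (216.96,156.03) → (216.96,128.39) → (164.49,128.39) → (164.49,156.03) (closed)

[3] `<line>` line segment, #ff0000→cut S895 F1279: (88.41,65.60) → (264.33,25.48)

(Gcodetools for Inkscape — laser output)
G21
G90
G0 X8.38 Y41.56
M4 S895
G1 X265.42 Y132.87 F1279
M5
G0 X164.49 Y156.03
M4 S895
G1 X216.96 Y156.03 F1279
G1 X216.96 Y128.39 F1279
G1 X164.49 Y128.39 F1279
G1 X164.49 Y156.03 F1279
M5
G0 X88.41 Y65.60
M4 S895
G1 X264.33 Y25.48 F1279
M5
G0 X0.00 Y0.00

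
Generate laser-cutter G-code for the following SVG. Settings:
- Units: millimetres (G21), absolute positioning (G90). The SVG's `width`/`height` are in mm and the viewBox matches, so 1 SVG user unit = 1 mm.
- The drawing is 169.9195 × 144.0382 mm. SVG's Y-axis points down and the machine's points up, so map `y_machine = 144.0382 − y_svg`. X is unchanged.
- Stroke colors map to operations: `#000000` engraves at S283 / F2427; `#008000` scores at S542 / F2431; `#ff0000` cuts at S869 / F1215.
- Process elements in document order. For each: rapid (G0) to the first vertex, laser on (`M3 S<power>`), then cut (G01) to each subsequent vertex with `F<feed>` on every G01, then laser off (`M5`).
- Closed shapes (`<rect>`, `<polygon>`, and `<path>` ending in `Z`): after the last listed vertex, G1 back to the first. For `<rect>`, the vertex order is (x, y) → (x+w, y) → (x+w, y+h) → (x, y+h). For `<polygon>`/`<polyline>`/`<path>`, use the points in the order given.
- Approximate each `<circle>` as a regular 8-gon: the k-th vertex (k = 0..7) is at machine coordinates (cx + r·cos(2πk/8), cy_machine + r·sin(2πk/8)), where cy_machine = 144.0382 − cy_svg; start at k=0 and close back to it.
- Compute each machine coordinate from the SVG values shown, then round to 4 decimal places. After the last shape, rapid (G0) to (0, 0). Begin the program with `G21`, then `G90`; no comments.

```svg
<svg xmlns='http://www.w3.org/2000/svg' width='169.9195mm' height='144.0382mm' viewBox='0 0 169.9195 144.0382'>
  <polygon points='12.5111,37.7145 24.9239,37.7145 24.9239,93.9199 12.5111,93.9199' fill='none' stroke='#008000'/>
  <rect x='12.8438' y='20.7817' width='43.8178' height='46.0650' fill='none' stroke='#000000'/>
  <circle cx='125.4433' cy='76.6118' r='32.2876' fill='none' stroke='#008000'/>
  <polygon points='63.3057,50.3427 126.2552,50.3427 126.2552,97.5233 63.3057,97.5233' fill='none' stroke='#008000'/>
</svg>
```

G21
G90
G0 X12.5111 Y106.3237
M3 S542
G01 X24.9239 Y106.3237 F2431
G01 X24.9239 Y50.1183 F2431
G01 X12.5111 Y50.1183 F2431
G01 X12.5111 Y106.3237 F2431
M5
G0 X12.8438 Y123.2565
M3 S283
G01 X56.6616 Y123.2565 F2427
G01 X56.6616 Y77.1915 F2427
G01 X12.8438 Y77.1915 F2427
G01 X12.8438 Y123.2565 F2427
M5
G0 X157.7309 Y67.4264
M3 S542
G01 X148.2741 Y90.2572 F2431
G01 X125.4433 Y99.7140 F2431
G01 X102.6125 Y90.2572 F2431
G01 X93.1557 Y67.4264 F2431
G01 X102.6125 Y44.5956 F2431
G01 X125.4433 Y35.1388 F2431
G01 X148.2741 Y44.5956 F2431
G01 X157.7309 Y67.4264 F2431
M5
G0 X63.3057 Y93.6955
M3 S542
G01 X126.2552 Y93.6955 F2431
G01 X126.2552 Y46.5149 F2431
G01 X63.3057 Y46.5149 F2431
G01 X63.3057 Y93.6955 F2431
M5
G0 X0.0000 Y0.0000

viewBox `0 0 169.9195 144.0382` with mm width/height → 1 unit = 1 mm. Flip: y_m = 144.0382 − y_svg.

**Shape 1** — `<polygon>` rectangle, stroke `#008000` → score (S542, F2431). Machine vertices: (12.5111,106.3237) → (24.9239,106.3237) → (24.9239,50.1183) → (12.5111,50.1183) → (12.5111,106.3237). Closed: final G1 returns to the first vertex.

**Shape 2** — `<rect>` rectangle, stroke `#000000` → engrave (S283, F2427). Machine vertices: (12.8438,123.2565) → (56.6616,123.2565) → (56.6616,77.1915) → (12.8438,77.1915) → (12.8438,123.2565). Closed: final G1 returns to the first vertex.

**Shape 3** — `<circle>` circle, stroke `#008000` → score (S542, F2431). Machine vertices: (157.7309,67.4264) → (148.2741,90.2572) → (125.4433,99.7140) → (102.6125,90.2572) → (93.1557,67.4264) → (102.6125,44.5956) → (125.4433,35.1388) → (148.2741,44.5956) → (157.7309,67.4264). Closed: final G1 returns to the first vertex.

**Shape 4** — `<polygon>` rectangle, stroke `#008000` → score (S542, F2431). Machine vertices: (63.3057,93.6955) → (126.2552,93.6955) → (126.2552,46.5149) → (63.3057,46.5149) → (63.3057,93.6955). Closed: final G1 returns to the first vertex.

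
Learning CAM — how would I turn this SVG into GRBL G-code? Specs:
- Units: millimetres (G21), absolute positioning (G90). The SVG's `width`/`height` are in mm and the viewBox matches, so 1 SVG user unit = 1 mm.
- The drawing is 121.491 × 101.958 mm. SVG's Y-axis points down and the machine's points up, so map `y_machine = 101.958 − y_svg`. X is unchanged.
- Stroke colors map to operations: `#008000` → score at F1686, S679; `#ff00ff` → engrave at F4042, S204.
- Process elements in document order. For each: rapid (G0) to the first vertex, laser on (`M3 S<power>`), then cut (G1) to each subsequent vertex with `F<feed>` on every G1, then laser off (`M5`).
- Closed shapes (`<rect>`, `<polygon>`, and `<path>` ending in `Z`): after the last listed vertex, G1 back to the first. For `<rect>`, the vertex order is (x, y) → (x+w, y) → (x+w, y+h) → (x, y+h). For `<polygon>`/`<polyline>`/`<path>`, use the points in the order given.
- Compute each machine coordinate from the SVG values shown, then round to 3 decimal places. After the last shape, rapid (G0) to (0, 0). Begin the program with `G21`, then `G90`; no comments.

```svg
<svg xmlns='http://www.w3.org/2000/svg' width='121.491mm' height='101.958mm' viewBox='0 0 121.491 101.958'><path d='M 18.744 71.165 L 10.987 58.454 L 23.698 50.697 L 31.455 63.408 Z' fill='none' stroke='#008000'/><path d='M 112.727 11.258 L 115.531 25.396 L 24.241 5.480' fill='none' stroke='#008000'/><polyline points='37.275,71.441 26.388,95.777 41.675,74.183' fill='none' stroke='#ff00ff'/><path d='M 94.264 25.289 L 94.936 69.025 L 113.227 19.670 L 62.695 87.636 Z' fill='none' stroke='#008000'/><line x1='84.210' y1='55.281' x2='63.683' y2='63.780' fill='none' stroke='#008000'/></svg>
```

G21
G90
G0 X18.744 Y30.793
M3 S679
G1 X10.987 Y43.504 F1686
G1 X23.698 Y51.261 F1686
G1 X31.455 Y38.550 F1686
G1 X18.744 Y30.793 F1686
M5
G0 X112.727 Y90.700
M3 S679
G1 X115.531 Y76.562 F1686
G1 X24.241 Y96.478 F1686
M5
G0 X37.275 Y30.517
M3 S204
G1 X26.388 Y6.181 F4042
G1 X41.675 Y27.775 F4042
M5
G0 X94.264 Y76.669
M3 S679
G1 X94.936 Y32.933 F1686
G1 X113.227 Y82.288 F1686
G1 X62.695 Y14.322 F1686
G1 X94.264 Y76.669 F1686
M5
G0 X84.210 Y46.677
M3 S679
G1 X63.683 Y38.178 F1686
M5
G0 X0.000 Y0.000

1 u = 1 mm; y_m = 101.958 − y.

[1] `<path>` regular polygon, #008000→score S679 F1686: (18.744,30.793) → (10.987,43.504) → (23.698,51.261) → (31.455,38.550) → (18.744,30.793) (closed)

[2] `<path>` open polyline, #008000→score S679 F1686: (112.727,90.700) → (115.531,76.562) → (24.241,96.478)

[3] `<polyline>` open polyline, #ff00ff→engrave S204 F4042: (37.275,30.517) → (26.388,6.181) → (41.675,27.775)

[4] `<path>` closed polygon, #008000→score S679 F1686: (94.264,76.669) → (94.936,32.933) → (113.227,82.288) → (62.695,14.322) → (94.264,76.669) (closed)

[5] `<line>` line segment, #008000→score S679 F1686: (84.210,46.677) → (63.683,38.178)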